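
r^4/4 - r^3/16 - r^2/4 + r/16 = r*(r/4 + 1/4)*(r - 1)*(r - 1/4)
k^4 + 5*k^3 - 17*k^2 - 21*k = k*(k - 3)*(k + 1)*(k + 7)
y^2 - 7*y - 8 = (y - 8)*(y + 1)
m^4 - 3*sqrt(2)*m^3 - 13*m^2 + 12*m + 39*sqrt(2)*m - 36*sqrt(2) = (m - 3)*(m - 1)*(m + 4)*(m - 3*sqrt(2))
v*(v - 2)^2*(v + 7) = v^4 + 3*v^3 - 24*v^2 + 28*v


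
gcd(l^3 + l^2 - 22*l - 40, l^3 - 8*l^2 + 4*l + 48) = l + 2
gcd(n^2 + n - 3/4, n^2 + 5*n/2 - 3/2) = n - 1/2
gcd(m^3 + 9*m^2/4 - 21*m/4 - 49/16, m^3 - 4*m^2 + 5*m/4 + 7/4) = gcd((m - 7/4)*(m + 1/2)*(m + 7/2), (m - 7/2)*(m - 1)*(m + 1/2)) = m + 1/2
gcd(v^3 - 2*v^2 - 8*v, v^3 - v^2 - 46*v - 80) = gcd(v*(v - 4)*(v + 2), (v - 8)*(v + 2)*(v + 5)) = v + 2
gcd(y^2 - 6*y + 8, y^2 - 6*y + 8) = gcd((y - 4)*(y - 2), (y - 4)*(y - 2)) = y^2 - 6*y + 8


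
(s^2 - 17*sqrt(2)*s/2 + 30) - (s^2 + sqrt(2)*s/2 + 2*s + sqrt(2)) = -9*sqrt(2)*s - 2*s - sqrt(2) + 30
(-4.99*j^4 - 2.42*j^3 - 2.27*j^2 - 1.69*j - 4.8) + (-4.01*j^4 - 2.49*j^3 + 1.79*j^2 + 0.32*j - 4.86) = -9.0*j^4 - 4.91*j^3 - 0.48*j^2 - 1.37*j - 9.66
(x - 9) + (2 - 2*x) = -x - 7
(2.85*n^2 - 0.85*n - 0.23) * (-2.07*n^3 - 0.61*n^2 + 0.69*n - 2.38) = -5.8995*n^5 + 0.0209999999999999*n^4 + 2.9611*n^3 - 7.2292*n^2 + 1.8643*n + 0.5474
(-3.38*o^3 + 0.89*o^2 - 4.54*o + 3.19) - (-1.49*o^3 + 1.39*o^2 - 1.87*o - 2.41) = -1.89*o^3 - 0.5*o^2 - 2.67*o + 5.6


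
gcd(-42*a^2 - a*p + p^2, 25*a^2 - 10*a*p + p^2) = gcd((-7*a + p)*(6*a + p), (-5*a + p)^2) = 1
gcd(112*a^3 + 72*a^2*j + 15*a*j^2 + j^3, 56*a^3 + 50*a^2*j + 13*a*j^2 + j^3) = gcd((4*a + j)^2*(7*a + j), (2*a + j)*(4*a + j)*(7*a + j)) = 28*a^2 + 11*a*j + j^2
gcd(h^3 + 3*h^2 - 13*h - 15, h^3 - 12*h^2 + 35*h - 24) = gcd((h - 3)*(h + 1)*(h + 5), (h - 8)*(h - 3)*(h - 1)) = h - 3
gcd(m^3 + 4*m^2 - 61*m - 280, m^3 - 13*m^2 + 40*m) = m - 8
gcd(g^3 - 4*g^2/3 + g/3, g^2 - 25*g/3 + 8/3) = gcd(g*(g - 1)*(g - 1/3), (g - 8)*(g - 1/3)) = g - 1/3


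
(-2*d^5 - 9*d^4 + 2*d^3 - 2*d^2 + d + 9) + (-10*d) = -2*d^5 - 9*d^4 + 2*d^3 - 2*d^2 - 9*d + 9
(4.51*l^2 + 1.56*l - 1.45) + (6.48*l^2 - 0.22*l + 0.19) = 10.99*l^2 + 1.34*l - 1.26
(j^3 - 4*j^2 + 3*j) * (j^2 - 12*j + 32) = j^5 - 16*j^4 + 83*j^3 - 164*j^2 + 96*j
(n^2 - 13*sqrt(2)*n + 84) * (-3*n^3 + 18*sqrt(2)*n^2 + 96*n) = -3*n^5 + 57*sqrt(2)*n^4 - 624*n^3 + 264*sqrt(2)*n^2 + 8064*n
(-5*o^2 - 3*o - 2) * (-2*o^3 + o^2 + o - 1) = 10*o^5 + o^4 - 4*o^3 + o + 2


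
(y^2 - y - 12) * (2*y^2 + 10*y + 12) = 2*y^4 + 8*y^3 - 22*y^2 - 132*y - 144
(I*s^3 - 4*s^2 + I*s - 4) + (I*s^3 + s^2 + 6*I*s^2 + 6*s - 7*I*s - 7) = 2*I*s^3 - 3*s^2 + 6*I*s^2 + 6*s - 6*I*s - 11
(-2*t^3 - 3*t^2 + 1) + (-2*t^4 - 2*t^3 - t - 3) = -2*t^4 - 4*t^3 - 3*t^2 - t - 2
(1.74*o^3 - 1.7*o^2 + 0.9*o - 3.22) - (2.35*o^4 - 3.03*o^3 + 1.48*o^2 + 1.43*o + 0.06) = -2.35*o^4 + 4.77*o^3 - 3.18*o^2 - 0.53*o - 3.28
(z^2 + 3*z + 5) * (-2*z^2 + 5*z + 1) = -2*z^4 - z^3 + 6*z^2 + 28*z + 5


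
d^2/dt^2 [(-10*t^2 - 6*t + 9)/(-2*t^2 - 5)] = 8*(6*t^3 - 102*t^2 - 45*t + 85)/(8*t^6 + 60*t^4 + 150*t^2 + 125)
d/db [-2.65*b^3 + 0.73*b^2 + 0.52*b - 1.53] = -7.95*b^2 + 1.46*b + 0.52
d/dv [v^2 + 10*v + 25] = 2*v + 10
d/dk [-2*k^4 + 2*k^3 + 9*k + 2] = -8*k^3 + 6*k^2 + 9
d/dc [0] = 0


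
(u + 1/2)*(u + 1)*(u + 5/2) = u^3 + 4*u^2 + 17*u/4 + 5/4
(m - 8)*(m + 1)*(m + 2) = m^3 - 5*m^2 - 22*m - 16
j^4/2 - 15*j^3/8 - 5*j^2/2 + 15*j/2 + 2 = (j/2 + 1)*(j - 4)*(j - 2)*(j + 1/4)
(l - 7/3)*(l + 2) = l^2 - l/3 - 14/3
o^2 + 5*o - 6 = (o - 1)*(o + 6)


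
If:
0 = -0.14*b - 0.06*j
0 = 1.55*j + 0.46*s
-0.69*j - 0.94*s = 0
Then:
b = 0.00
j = 0.00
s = 0.00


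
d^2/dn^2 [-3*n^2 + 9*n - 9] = -6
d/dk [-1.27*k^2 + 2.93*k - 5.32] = 2.93 - 2.54*k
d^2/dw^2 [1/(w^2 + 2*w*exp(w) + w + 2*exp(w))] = 2*(-(w*exp(w) + 3*exp(w) + 1)*(w^2 + 2*w*exp(w) + w + 2*exp(w)) + (2*w*exp(w) + 2*w + 4*exp(w) + 1)^2)/(w^2 + 2*w*exp(w) + w + 2*exp(w))^3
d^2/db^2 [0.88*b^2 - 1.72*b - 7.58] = 1.76000000000000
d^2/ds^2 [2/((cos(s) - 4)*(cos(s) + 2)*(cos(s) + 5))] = 6*(-8*(1 - cos(s)^2)^2 + 4*sin(s)^6 + cos(s)^6 - 11*cos(s)^5 - 50*cos(s)^3 - 290*cos(s)^2 + 212*cos(s) + 300)/((cos(s) - 4)^3*(cos(s) + 2)^3*(cos(s) + 5)^3)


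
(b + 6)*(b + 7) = b^2 + 13*b + 42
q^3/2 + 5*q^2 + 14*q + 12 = (q/2 + 1)*(q + 2)*(q + 6)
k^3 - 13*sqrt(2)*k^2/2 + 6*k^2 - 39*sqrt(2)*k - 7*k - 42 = (k + 6)*(k - 7*sqrt(2))*(k + sqrt(2)/2)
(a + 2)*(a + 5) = a^2 + 7*a + 10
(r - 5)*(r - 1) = r^2 - 6*r + 5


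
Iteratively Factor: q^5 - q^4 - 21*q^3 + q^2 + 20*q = (q)*(q^4 - q^3 - 21*q^2 + q + 20) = q*(q + 4)*(q^3 - 5*q^2 - q + 5) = q*(q - 1)*(q + 4)*(q^2 - 4*q - 5) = q*(q - 5)*(q - 1)*(q + 4)*(q + 1)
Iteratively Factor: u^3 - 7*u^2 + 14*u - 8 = (u - 4)*(u^2 - 3*u + 2) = (u - 4)*(u - 1)*(u - 2)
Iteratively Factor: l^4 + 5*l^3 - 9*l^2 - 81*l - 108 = (l + 3)*(l^3 + 2*l^2 - 15*l - 36) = (l + 3)^2*(l^2 - l - 12) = (l + 3)^3*(l - 4)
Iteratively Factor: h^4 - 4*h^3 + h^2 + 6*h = (h + 1)*(h^3 - 5*h^2 + 6*h) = h*(h + 1)*(h^2 - 5*h + 6) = h*(h - 3)*(h + 1)*(h - 2)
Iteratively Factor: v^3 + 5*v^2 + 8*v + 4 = (v + 1)*(v^2 + 4*v + 4) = (v + 1)*(v + 2)*(v + 2)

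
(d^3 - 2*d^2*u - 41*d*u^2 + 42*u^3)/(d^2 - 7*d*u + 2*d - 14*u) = (d^2 + 5*d*u - 6*u^2)/(d + 2)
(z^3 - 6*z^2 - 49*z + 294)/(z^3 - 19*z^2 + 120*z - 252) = (z + 7)/(z - 6)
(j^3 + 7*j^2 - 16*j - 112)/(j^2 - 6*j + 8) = (j^2 + 11*j + 28)/(j - 2)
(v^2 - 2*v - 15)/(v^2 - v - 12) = (v - 5)/(v - 4)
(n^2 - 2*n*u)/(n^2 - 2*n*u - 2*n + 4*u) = n/(n - 2)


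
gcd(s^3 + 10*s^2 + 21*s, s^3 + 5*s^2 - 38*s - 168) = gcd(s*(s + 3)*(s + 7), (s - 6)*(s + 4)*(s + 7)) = s + 7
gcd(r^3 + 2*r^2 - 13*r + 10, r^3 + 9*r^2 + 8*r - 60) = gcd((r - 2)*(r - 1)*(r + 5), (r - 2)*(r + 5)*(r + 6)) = r^2 + 3*r - 10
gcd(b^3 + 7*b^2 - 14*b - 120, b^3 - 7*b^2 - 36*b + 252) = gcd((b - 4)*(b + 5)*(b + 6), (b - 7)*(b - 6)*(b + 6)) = b + 6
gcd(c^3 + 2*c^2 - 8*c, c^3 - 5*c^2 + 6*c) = c^2 - 2*c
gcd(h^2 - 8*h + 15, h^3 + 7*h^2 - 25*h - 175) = h - 5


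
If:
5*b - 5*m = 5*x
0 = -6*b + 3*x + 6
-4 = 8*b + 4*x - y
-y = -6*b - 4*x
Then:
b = -2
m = 4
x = -6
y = -36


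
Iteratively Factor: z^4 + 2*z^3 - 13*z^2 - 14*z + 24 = (z + 4)*(z^3 - 2*z^2 - 5*z + 6) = (z - 1)*(z + 4)*(z^2 - z - 6) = (z - 1)*(z + 2)*(z + 4)*(z - 3)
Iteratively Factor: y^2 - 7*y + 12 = (y - 4)*(y - 3)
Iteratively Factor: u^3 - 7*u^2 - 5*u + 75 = (u + 3)*(u^2 - 10*u + 25) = (u - 5)*(u + 3)*(u - 5)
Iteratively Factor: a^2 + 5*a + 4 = (a + 4)*(a + 1)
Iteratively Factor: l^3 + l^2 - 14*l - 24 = (l + 3)*(l^2 - 2*l - 8) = (l + 2)*(l + 3)*(l - 4)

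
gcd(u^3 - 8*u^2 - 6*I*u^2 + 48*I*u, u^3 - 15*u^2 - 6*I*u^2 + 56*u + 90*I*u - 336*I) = u^2 + u*(-8 - 6*I) + 48*I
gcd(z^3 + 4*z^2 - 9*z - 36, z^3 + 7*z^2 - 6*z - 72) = z^2 + z - 12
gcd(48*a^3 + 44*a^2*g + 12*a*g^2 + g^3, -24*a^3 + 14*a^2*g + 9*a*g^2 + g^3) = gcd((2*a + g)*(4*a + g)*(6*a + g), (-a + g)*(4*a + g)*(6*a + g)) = 24*a^2 + 10*a*g + g^2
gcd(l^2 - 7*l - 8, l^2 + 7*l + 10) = 1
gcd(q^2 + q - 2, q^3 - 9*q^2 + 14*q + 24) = 1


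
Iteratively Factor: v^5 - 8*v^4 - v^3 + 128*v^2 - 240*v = (v - 5)*(v^4 - 3*v^3 - 16*v^2 + 48*v) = (v - 5)*(v + 4)*(v^3 - 7*v^2 + 12*v) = v*(v - 5)*(v + 4)*(v^2 - 7*v + 12) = v*(v - 5)*(v - 3)*(v + 4)*(v - 4)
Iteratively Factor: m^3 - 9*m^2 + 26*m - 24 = (m - 2)*(m^2 - 7*m + 12) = (m - 3)*(m - 2)*(m - 4)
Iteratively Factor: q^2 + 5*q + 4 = (q + 1)*(q + 4)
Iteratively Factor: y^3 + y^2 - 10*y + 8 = (y - 2)*(y^2 + 3*y - 4) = (y - 2)*(y + 4)*(y - 1)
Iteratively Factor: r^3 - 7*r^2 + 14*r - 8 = (r - 2)*(r^2 - 5*r + 4) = (r - 4)*(r - 2)*(r - 1)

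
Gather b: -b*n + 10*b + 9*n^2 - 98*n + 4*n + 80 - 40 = b*(10 - n) + 9*n^2 - 94*n + 40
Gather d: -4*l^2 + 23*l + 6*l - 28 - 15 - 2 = -4*l^2 + 29*l - 45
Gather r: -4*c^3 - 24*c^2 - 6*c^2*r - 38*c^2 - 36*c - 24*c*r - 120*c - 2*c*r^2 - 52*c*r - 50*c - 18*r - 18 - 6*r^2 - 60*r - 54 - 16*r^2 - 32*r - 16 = -4*c^3 - 62*c^2 - 206*c + r^2*(-2*c - 22) + r*(-6*c^2 - 76*c - 110) - 88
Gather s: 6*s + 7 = 6*s + 7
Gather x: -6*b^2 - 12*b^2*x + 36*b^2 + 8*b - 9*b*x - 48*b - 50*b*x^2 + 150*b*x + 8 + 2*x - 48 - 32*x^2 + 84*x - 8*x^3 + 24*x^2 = 30*b^2 - 40*b - 8*x^3 + x^2*(-50*b - 8) + x*(-12*b^2 + 141*b + 86) - 40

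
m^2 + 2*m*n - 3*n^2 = (m - n)*(m + 3*n)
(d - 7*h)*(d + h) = d^2 - 6*d*h - 7*h^2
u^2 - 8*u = u*(u - 8)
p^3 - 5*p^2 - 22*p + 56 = (p - 7)*(p - 2)*(p + 4)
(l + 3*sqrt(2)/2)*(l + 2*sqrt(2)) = l^2 + 7*sqrt(2)*l/2 + 6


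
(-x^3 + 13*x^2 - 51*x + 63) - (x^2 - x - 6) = -x^3 + 12*x^2 - 50*x + 69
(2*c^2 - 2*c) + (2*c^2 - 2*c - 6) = 4*c^2 - 4*c - 6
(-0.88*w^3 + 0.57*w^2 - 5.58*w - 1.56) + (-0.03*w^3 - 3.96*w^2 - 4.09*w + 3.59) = -0.91*w^3 - 3.39*w^2 - 9.67*w + 2.03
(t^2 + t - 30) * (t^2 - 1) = t^4 + t^3 - 31*t^2 - t + 30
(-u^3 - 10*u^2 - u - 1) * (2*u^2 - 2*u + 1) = -2*u^5 - 18*u^4 + 17*u^3 - 10*u^2 + u - 1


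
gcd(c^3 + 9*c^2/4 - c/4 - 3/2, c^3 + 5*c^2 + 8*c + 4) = c^2 + 3*c + 2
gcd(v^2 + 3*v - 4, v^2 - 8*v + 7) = v - 1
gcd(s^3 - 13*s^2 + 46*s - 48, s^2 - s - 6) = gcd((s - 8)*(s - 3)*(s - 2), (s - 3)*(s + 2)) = s - 3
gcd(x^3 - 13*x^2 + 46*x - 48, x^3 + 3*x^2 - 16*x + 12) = x - 2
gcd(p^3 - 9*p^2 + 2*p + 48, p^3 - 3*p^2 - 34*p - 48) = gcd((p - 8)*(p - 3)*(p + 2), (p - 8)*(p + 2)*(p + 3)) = p^2 - 6*p - 16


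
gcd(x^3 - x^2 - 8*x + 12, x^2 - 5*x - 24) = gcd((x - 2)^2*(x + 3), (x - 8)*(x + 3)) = x + 3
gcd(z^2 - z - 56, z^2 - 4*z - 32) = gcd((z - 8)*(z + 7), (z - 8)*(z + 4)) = z - 8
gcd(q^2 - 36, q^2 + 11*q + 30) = q + 6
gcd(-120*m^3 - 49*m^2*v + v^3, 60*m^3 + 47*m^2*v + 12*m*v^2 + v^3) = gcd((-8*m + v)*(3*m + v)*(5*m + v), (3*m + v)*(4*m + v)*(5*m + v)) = 15*m^2 + 8*m*v + v^2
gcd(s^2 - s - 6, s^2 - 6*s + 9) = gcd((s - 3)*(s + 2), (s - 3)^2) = s - 3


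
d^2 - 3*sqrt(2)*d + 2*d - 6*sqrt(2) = (d + 2)*(d - 3*sqrt(2))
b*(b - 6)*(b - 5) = b^3 - 11*b^2 + 30*b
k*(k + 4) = k^2 + 4*k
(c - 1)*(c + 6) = c^2 + 5*c - 6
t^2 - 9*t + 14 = (t - 7)*(t - 2)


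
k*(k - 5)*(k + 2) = k^3 - 3*k^2 - 10*k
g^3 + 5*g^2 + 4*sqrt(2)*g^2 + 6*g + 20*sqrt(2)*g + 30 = (g + 5)*(g + sqrt(2))*(g + 3*sqrt(2))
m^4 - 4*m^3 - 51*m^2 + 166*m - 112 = (m - 8)*(m - 2)*(m - 1)*(m + 7)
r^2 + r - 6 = (r - 2)*(r + 3)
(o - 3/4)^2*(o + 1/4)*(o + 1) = o^4 - o^3/4 - 17*o^2/16 + 21*o/64 + 9/64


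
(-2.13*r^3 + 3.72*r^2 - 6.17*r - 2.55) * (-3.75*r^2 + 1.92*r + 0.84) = 7.9875*r^5 - 18.0396*r^4 + 28.4907*r^3 + 0.840900000000001*r^2 - 10.0788*r - 2.142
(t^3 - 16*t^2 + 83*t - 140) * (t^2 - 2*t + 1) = t^5 - 18*t^4 + 116*t^3 - 322*t^2 + 363*t - 140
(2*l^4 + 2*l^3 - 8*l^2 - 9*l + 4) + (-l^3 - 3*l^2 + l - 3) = 2*l^4 + l^3 - 11*l^2 - 8*l + 1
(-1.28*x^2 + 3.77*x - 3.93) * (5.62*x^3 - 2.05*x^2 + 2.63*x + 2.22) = -7.1936*x^5 + 23.8114*x^4 - 33.1815*x^3 + 15.13*x^2 - 1.9665*x - 8.7246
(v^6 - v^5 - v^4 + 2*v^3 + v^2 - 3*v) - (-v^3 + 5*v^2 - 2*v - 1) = v^6 - v^5 - v^4 + 3*v^3 - 4*v^2 - v + 1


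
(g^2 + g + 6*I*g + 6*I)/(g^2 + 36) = (g + 1)/(g - 6*I)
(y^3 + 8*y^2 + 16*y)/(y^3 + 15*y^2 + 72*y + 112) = y/(y + 7)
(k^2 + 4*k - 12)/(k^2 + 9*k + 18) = (k - 2)/(k + 3)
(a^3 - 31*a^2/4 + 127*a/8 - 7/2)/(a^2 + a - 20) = (8*a^2 - 30*a + 7)/(8*(a + 5))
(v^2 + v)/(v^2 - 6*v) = (v + 1)/(v - 6)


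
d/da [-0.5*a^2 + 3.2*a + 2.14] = 3.2 - 1.0*a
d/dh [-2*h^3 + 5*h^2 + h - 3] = -6*h^2 + 10*h + 1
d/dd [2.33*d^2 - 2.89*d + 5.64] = 4.66*d - 2.89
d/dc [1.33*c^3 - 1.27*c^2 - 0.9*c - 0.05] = 3.99*c^2 - 2.54*c - 0.9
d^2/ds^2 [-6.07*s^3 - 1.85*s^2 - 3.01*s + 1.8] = -36.42*s - 3.7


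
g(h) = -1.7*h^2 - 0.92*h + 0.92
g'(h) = -3.4*h - 0.92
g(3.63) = -24.82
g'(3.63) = -13.26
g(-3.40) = -15.60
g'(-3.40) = 10.64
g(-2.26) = -5.68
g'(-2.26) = 6.76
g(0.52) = -0.02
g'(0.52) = -2.69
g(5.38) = -53.24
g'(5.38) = -19.21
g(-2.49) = -7.33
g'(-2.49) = 7.55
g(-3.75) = -19.54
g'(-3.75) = 11.83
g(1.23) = -2.78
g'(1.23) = -5.10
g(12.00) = -254.92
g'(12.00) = -41.72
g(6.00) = -65.80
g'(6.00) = -21.32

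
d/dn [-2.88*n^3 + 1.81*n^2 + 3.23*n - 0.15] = -8.64*n^2 + 3.62*n + 3.23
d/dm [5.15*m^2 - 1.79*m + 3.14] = 10.3*m - 1.79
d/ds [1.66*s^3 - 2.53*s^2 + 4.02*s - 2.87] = 4.98*s^2 - 5.06*s + 4.02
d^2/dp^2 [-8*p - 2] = 0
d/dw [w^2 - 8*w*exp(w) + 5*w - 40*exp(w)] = -8*w*exp(w) + 2*w - 48*exp(w) + 5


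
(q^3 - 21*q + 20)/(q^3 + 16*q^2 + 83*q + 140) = (q^2 - 5*q + 4)/(q^2 + 11*q + 28)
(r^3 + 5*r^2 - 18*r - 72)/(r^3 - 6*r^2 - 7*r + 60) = (r + 6)/(r - 5)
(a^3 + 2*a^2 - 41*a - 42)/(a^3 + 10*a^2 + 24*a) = (a^3 + 2*a^2 - 41*a - 42)/(a*(a^2 + 10*a + 24))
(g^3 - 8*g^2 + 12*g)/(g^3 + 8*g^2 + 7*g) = (g^2 - 8*g + 12)/(g^2 + 8*g + 7)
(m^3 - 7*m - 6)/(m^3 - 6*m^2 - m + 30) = (m + 1)/(m - 5)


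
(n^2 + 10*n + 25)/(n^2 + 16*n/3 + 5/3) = 3*(n + 5)/(3*n + 1)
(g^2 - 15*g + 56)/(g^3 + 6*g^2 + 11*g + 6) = (g^2 - 15*g + 56)/(g^3 + 6*g^2 + 11*g + 6)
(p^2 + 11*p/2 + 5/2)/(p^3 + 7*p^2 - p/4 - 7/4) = 2*(p + 5)/(2*p^2 + 13*p - 7)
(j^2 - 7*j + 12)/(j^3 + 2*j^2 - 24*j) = (j - 3)/(j*(j + 6))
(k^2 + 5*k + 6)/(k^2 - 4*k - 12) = (k + 3)/(k - 6)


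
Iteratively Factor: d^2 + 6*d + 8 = (d + 4)*(d + 2)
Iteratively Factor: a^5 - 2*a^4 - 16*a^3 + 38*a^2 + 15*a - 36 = (a + 1)*(a^4 - 3*a^3 - 13*a^2 + 51*a - 36) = (a + 1)*(a + 4)*(a^3 - 7*a^2 + 15*a - 9) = (a - 1)*(a + 1)*(a + 4)*(a^2 - 6*a + 9) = (a - 3)*(a - 1)*(a + 1)*(a + 4)*(a - 3)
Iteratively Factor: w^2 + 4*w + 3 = (w + 3)*(w + 1)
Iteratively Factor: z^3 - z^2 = (z - 1)*(z^2) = z*(z - 1)*(z)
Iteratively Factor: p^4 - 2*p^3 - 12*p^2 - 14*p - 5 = (p - 5)*(p^3 + 3*p^2 + 3*p + 1) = (p - 5)*(p + 1)*(p^2 + 2*p + 1) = (p - 5)*(p + 1)^2*(p + 1)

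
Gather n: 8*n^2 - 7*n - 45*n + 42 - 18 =8*n^2 - 52*n + 24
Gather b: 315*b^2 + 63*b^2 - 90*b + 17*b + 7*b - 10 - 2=378*b^2 - 66*b - 12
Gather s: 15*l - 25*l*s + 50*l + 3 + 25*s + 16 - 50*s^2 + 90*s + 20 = 65*l - 50*s^2 + s*(115 - 25*l) + 39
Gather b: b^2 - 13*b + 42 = b^2 - 13*b + 42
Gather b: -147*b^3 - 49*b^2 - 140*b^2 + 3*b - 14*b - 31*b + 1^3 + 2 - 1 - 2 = -147*b^3 - 189*b^2 - 42*b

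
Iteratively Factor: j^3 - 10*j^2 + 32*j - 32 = (j - 2)*(j^2 - 8*j + 16) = (j - 4)*(j - 2)*(j - 4)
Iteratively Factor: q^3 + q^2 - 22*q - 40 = (q - 5)*(q^2 + 6*q + 8) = (q - 5)*(q + 2)*(q + 4)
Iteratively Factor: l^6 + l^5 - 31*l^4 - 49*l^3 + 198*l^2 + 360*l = (l + 3)*(l^5 - 2*l^4 - 25*l^3 + 26*l^2 + 120*l) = (l - 3)*(l + 3)*(l^4 + l^3 - 22*l^2 - 40*l) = l*(l - 3)*(l + 3)*(l^3 + l^2 - 22*l - 40) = l*(l - 3)*(l + 3)*(l + 4)*(l^2 - 3*l - 10) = l*(l - 3)*(l + 2)*(l + 3)*(l + 4)*(l - 5)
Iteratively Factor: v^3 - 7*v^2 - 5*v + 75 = (v - 5)*(v^2 - 2*v - 15) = (v - 5)*(v + 3)*(v - 5)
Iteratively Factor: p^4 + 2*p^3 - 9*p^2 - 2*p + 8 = (p + 4)*(p^3 - 2*p^2 - p + 2) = (p + 1)*(p + 4)*(p^2 - 3*p + 2) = (p - 1)*(p + 1)*(p + 4)*(p - 2)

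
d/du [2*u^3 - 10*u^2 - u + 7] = 6*u^2 - 20*u - 1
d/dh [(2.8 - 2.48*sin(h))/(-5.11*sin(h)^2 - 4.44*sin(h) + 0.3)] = (-12.6728*sin(h)^2 + 28.616*sin(h) + 11.688)*cos(h)/(26.1121*sin(h)^4 + 45.3768*sin(h)^3 + 16.6476*sin(h)^2 - 2.664*sin(h) + 0.09)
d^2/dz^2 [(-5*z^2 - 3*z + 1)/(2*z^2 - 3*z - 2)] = 2*(-42*z^3 - 48*z^2 - 54*z + 11)/(8*z^6 - 36*z^5 + 30*z^4 + 45*z^3 - 30*z^2 - 36*z - 8)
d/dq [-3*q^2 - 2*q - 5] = -6*q - 2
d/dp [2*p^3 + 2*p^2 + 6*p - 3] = 6*p^2 + 4*p + 6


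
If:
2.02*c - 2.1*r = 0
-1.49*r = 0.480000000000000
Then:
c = -0.33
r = -0.32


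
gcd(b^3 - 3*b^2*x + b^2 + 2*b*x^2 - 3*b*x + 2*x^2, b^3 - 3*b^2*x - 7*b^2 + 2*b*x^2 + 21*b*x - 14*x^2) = b^2 - 3*b*x + 2*x^2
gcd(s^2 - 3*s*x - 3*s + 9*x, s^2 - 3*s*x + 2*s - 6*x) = -s + 3*x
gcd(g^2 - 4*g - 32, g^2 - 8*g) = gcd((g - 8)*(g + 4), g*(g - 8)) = g - 8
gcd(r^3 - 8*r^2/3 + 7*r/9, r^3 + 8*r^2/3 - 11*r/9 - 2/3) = 1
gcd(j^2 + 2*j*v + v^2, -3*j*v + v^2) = 1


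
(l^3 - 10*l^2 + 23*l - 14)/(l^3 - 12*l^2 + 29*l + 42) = (l^2 - 3*l + 2)/(l^2 - 5*l - 6)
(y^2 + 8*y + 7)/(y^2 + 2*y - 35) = (y + 1)/(y - 5)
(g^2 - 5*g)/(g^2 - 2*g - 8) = g*(5 - g)/(-g^2 + 2*g + 8)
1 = 1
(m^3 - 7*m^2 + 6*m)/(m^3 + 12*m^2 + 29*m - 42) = m*(m - 6)/(m^2 + 13*m + 42)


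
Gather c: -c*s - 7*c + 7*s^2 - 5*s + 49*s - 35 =c*(-s - 7) + 7*s^2 + 44*s - 35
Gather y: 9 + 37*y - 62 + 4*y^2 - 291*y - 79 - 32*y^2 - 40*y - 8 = -28*y^2 - 294*y - 140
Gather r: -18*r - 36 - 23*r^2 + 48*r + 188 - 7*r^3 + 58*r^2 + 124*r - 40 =-7*r^3 + 35*r^2 + 154*r + 112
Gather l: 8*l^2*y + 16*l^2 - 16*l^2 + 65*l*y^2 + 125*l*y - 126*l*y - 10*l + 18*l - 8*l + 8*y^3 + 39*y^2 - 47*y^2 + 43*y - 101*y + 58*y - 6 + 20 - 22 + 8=8*l^2*y + l*(65*y^2 - y) + 8*y^3 - 8*y^2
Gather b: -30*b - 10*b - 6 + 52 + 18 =64 - 40*b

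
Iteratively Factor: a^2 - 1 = (a + 1)*(a - 1)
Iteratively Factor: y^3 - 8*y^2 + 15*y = (y - 5)*(y^2 - 3*y) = (y - 5)*(y - 3)*(y)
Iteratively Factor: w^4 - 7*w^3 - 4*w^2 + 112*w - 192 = (w - 3)*(w^3 - 4*w^2 - 16*w + 64) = (w - 3)*(w + 4)*(w^2 - 8*w + 16) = (w - 4)*(w - 3)*(w + 4)*(w - 4)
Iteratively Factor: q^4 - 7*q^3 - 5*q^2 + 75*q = (q)*(q^3 - 7*q^2 - 5*q + 75) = q*(q + 3)*(q^2 - 10*q + 25) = q*(q - 5)*(q + 3)*(q - 5)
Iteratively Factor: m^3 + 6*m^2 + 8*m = (m)*(m^2 + 6*m + 8) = m*(m + 4)*(m + 2)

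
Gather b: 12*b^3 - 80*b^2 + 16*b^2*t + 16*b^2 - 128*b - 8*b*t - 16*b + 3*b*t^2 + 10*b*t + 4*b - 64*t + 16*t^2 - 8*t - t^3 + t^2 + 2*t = 12*b^3 + b^2*(16*t - 64) + b*(3*t^2 + 2*t - 140) - t^3 + 17*t^2 - 70*t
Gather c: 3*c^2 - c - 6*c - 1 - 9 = 3*c^2 - 7*c - 10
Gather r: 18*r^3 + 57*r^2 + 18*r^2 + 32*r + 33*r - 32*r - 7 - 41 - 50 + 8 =18*r^3 + 75*r^2 + 33*r - 90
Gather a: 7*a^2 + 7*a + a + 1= 7*a^2 + 8*a + 1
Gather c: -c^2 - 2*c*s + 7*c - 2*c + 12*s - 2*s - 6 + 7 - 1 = -c^2 + c*(5 - 2*s) + 10*s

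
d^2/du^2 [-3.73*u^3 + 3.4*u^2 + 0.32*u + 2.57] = 6.8 - 22.38*u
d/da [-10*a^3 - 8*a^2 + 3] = 2*a*(-15*a - 8)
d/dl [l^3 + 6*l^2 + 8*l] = 3*l^2 + 12*l + 8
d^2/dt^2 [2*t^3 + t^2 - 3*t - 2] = 12*t + 2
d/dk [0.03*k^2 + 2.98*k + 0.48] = 0.06*k + 2.98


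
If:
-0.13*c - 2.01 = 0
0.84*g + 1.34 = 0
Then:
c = -15.46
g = -1.60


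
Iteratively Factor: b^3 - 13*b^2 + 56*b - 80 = (b - 4)*(b^2 - 9*b + 20) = (b - 4)^2*(b - 5)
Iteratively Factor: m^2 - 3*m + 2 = (m - 1)*(m - 2)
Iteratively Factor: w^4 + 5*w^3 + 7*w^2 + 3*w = (w + 1)*(w^3 + 4*w^2 + 3*w) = (w + 1)^2*(w^2 + 3*w) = w*(w + 1)^2*(w + 3)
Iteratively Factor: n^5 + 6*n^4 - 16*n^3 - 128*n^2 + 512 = (n + 4)*(n^4 + 2*n^3 - 24*n^2 - 32*n + 128) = (n + 4)^2*(n^3 - 2*n^2 - 16*n + 32) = (n + 4)^3*(n^2 - 6*n + 8) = (n - 4)*(n + 4)^3*(n - 2)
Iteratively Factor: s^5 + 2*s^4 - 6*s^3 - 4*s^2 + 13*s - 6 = (s + 2)*(s^4 - 6*s^2 + 8*s - 3) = (s - 1)*(s + 2)*(s^3 + s^2 - 5*s + 3) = (s - 1)^2*(s + 2)*(s^2 + 2*s - 3) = (s - 1)^2*(s + 2)*(s + 3)*(s - 1)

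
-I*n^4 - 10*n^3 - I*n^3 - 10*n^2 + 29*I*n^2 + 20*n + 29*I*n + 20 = (n - 5*I)*(n - 4*I)*(n - I)*(-I*n - I)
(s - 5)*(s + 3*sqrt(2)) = s^2 - 5*s + 3*sqrt(2)*s - 15*sqrt(2)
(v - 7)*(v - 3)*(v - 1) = v^3 - 11*v^2 + 31*v - 21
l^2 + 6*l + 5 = (l + 1)*(l + 5)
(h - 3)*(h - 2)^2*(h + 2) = h^4 - 5*h^3 + 2*h^2 + 20*h - 24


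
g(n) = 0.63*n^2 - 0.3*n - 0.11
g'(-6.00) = -7.86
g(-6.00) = 24.37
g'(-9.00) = -11.64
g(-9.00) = 53.62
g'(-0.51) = -0.94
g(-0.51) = 0.21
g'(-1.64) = -2.37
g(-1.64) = 2.08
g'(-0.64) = -1.11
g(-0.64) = 0.34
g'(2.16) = 2.42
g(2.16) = 2.18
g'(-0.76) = -1.26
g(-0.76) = 0.48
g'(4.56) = 5.45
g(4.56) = 11.62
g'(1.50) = 1.59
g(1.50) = 0.86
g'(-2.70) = -3.70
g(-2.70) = 5.29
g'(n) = 1.26*n - 0.3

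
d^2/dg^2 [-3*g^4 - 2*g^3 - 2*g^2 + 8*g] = -36*g^2 - 12*g - 4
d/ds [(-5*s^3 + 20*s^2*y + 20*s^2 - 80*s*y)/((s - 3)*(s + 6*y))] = 5*(s*(s - 3)*(s^2 - 4*s*y - 4*s + 16*y) + s*(s + 6*y)*(s^2 - 4*s*y - 4*s + 16*y) + (s - 3)*(s + 6*y)*(-3*s^2 + 8*s*y + 8*s - 16*y))/((s - 3)^2*(s + 6*y)^2)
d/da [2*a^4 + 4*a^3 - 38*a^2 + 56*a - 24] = 8*a^3 + 12*a^2 - 76*a + 56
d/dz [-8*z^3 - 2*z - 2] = -24*z^2 - 2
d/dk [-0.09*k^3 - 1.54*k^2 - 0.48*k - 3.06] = -0.27*k^2 - 3.08*k - 0.48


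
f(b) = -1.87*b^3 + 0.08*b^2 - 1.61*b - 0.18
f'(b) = -5.61*b^2 + 0.16*b - 1.61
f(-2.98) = 54.82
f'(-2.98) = -51.91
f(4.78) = -210.28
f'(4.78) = -129.02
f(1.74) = -12.59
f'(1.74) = -18.32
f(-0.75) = 1.86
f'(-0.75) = -4.89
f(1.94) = -16.66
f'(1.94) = -22.41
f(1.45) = -8.05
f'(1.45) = -13.17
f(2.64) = -38.28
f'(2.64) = -40.29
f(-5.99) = 414.24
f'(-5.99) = -203.86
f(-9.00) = 1384.02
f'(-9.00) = -457.46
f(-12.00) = 3262.02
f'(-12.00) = -811.37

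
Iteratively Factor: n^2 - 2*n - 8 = (n - 4)*(n + 2)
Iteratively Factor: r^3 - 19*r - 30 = (r - 5)*(r^2 + 5*r + 6) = (r - 5)*(r + 2)*(r + 3)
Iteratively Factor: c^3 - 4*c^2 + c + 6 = (c - 2)*(c^2 - 2*c - 3) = (c - 2)*(c + 1)*(c - 3)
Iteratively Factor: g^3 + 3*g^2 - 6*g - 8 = (g + 1)*(g^2 + 2*g - 8) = (g + 1)*(g + 4)*(g - 2)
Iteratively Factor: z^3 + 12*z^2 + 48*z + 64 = (z + 4)*(z^2 + 8*z + 16) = (z + 4)^2*(z + 4)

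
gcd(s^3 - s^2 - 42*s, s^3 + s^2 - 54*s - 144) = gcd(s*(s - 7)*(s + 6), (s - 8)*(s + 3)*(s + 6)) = s + 6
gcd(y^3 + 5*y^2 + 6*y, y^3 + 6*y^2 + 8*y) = y^2 + 2*y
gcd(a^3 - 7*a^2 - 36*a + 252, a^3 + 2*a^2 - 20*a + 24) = a + 6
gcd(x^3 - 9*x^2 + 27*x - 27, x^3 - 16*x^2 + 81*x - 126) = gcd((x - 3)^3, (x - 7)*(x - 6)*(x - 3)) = x - 3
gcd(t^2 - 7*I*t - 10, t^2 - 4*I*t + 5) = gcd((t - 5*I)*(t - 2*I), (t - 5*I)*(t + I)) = t - 5*I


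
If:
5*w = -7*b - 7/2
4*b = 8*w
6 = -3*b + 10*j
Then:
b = -7/19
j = 93/190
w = -7/38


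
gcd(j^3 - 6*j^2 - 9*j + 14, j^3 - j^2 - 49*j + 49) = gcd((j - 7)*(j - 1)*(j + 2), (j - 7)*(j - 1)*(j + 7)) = j^2 - 8*j + 7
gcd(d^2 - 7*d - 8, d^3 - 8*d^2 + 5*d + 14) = d + 1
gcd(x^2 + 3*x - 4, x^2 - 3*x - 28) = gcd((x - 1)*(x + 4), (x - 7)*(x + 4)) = x + 4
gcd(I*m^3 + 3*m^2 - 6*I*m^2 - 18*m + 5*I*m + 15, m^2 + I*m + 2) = 1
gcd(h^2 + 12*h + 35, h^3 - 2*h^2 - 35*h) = h + 5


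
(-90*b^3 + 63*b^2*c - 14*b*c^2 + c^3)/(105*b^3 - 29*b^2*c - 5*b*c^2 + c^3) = (-30*b^2 + 11*b*c - c^2)/(35*b^2 + 2*b*c - c^2)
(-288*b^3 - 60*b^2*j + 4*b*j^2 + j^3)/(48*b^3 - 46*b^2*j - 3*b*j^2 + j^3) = (-6*b - j)/(b - j)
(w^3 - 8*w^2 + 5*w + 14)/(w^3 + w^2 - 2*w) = (w^3 - 8*w^2 + 5*w + 14)/(w*(w^2 + w - 2))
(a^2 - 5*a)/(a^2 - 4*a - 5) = a/(a + 1)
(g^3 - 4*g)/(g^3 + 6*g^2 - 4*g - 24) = g/(g + 6)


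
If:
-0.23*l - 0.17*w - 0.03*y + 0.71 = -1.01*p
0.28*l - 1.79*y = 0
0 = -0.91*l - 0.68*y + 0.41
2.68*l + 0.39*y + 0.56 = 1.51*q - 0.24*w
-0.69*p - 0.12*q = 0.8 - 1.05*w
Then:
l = 0.40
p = -0.52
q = 1.19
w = 0.56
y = 0.06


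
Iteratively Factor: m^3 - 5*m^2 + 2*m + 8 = (m - 2)*(m^2 - 3*m - 4) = (m - 4)*(m - 2)*(m + 1)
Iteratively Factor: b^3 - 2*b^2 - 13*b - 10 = (b + 2)*(b^2 - 4*b - 5) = (b + 1)*(b + 2)*(b - 5)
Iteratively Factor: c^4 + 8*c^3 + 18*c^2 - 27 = (c + 3)*(c^3 + 5*c^2 + 3*c - 9) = (c + 3)^2*(c^2 + 2*c - 3) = (c - 1)*(c + 3)^2*(c + 3)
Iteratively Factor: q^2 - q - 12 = (q + 3)*(q - 4)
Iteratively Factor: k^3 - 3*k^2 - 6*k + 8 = (k - 4)*(k^2 + k - 2) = (k - 4)*(k + 2)*(k - 1)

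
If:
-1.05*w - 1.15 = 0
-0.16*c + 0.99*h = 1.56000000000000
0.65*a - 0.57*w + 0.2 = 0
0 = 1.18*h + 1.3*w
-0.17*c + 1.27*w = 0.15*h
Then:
No Solution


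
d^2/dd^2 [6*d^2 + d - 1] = 12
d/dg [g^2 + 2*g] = 2*g + 2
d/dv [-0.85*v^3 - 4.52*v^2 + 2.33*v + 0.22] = -2.55*v^2 - 9.04*v + 2.33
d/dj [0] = 0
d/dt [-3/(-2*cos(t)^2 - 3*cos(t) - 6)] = 3*(4*cos(t) + 3)*sin(t)/(3*cos(t) + cos(2*t) + 7)^2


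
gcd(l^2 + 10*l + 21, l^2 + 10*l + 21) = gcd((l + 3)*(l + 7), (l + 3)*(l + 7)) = l^2 + 10*l + 21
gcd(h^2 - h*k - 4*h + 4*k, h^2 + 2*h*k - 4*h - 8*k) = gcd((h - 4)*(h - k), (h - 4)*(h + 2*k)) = h - 4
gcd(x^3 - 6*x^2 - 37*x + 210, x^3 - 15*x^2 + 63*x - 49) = x - 7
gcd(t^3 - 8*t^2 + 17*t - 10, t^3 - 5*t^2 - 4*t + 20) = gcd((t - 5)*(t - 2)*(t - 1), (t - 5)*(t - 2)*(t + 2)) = t^2 - 7*t + 10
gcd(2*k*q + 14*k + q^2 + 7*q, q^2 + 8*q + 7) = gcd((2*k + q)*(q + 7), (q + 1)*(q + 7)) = q + 7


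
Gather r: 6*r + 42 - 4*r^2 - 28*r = -4*r^2 - 22*r + 42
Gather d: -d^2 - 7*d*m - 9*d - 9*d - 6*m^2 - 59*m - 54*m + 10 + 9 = -d^2 + d*(-7*m - 18) - 6*m^2 - 113*m + 19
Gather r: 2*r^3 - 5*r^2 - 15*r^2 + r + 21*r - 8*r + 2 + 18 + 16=2*r^3 - 20*r^2 + 14*r + 36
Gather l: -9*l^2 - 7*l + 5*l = -9*l^2 - 2*l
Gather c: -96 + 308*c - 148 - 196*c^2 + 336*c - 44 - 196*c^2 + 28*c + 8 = -392*c^2 + 672*c - 280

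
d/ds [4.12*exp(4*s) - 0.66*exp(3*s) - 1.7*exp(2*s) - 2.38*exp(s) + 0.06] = (16.48*exp(3*s) - 1.98*exp(2*s) - 3.4*exp(s) - 2.38)*exp(s)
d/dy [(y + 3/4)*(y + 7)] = 2*y + 31/4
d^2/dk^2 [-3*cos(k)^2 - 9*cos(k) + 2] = 9*cos(k) + 6*cos(2*k)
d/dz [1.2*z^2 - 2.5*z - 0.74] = 2.4*z - 2.5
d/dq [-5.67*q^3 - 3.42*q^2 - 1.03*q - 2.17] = -17.01*q^2 - 6.84*q - 1.03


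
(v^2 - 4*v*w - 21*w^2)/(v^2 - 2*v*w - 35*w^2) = (v + 3*w)/(v + 5*w)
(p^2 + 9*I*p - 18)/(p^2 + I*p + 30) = (p + 3*I)/(p - 5*I)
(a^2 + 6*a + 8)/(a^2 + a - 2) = (a + 4)/(a - 1)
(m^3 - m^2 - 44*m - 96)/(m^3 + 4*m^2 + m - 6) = (m^2 - 4*m - 32)/(m^2 + m - 2)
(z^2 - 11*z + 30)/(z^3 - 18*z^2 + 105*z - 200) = (z - 6)/(z^2 - 13*z + 40)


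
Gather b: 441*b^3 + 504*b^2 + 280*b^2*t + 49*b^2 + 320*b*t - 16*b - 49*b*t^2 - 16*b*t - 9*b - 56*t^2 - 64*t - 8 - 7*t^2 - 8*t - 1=441*b^3 + b^2*(280*t + 553) + b*(-49*t^2 + 304*t - 25) - 63*t^2 - 72*t - 9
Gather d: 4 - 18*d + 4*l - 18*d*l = d*(-18*l - 18) + 4*l + 4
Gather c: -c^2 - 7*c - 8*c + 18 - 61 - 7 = -c^2 - 15*c - 50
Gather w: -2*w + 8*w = 6*w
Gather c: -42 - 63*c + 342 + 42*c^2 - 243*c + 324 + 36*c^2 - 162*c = 78*c^2 - 468*c + 624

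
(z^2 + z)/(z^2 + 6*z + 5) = z/(z + 5)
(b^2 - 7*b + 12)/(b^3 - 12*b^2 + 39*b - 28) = (b - 3)/(b^2 - 8*b + 7)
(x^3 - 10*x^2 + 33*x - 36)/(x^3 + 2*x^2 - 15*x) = (x^2 - 7*x + 12)/(x*(x + 5))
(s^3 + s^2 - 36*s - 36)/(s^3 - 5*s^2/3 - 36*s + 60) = 3*(s + 1)/(3*s - 5)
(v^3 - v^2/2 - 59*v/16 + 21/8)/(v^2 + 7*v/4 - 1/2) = (16*v^2 - 40*v + 21)/(4*(4*v - 1))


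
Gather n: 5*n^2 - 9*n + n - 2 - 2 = 5*n^2 - 8*n - 4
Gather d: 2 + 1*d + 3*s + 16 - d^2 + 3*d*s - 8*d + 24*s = -d^2 + d*(3*s - 7) + 27*s + 18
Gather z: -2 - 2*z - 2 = -2*z - 4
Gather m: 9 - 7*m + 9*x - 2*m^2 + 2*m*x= -2*m^2 + m*(2*x - 7) + 9*x + 9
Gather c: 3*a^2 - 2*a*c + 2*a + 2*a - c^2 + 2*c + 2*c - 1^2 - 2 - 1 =3*a^2 + 4*a - c^2 + c*(4 - 2*a) - 4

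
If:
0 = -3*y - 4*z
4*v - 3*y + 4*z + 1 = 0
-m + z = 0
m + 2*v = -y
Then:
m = -3/26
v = -1/52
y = 2/13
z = -3/26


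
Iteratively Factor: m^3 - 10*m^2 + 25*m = (m - 5)*(m^2 - 5*m) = m*(m - 5)*(m - 5)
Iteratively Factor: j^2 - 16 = (j + 4)*(j - 4)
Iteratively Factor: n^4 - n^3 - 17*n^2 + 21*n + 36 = (n + 1)*(n^3 - 2*n^2 - 15*n + 36) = (n - 3)*(n + 1)*(n^2 + n - 12) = (n - 3)^2*(n + 1)*(n + 4)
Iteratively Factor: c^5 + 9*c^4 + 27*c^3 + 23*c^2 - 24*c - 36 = (c + 3)*(c^4 + 6*c^3 + 9*c^2 - 4*c - 12) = (c + 3)^2*(c^3 + 3*c^2 - 4) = (c - 1)*(c + 3)^2*(c^2 + 4*c + 4) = (c - 1)*(c + 2)*(c + 3)^2*(c + 2)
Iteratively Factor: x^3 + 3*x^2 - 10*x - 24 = (x + 4)*(x^2 - x - 6) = (x - 3)*(x + 4)*(x + 2)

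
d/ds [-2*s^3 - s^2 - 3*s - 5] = -6*s^2 - 2*s - 3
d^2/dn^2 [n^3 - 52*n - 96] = 6*n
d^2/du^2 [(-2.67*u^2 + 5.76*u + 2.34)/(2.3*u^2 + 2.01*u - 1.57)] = (85.62762*u^3 + 16.42338*u^2 + 189.70308*u + 58.998246)/(12.167*u^6 + 31.8987*u^5 + 2.96078999999999*u^4 - 35.428059*u^3 - 2.021061*u^2 + 14.863347*u - 3.869893)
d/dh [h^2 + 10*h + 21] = 2*h + 10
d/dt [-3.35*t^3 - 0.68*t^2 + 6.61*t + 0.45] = -10.05*t^2 - 1.36*t + 6.61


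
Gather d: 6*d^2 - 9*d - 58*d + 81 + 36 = 6*d^2 - 67*d + 117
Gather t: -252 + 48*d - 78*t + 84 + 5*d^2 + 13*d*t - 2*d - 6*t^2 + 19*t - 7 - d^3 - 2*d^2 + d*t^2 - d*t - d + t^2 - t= -d^3 + 3*d^2 + 45*d + t^2*(d - 5) + t*(12*d - 60) - 175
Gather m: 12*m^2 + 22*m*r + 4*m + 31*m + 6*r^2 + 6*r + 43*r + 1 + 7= 12*m^2 + m*(22*r + 35) + 6*r^2 + 49*r + 8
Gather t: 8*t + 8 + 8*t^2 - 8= 8*t^2 + 8*t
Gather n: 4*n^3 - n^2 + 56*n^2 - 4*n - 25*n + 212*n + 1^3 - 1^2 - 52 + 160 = 4*n^3 + 55*n^2 + 183*n + 108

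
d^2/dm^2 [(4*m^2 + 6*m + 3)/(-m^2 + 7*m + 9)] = 2*(-34*m^3 - 117*m^2 - 99*m - 120)/(m^6 - 21*m^5 + 120*m^4 + 35*m^3 - 1080*m^2 - 1701*m - 729)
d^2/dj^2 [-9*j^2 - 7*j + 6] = -18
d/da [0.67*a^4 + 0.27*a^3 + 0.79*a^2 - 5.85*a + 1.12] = 2.68*a^3 + 0.81*a^2 + 1.58*a - 5.85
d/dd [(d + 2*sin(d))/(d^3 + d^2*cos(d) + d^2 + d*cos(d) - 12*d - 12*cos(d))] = (-(d + 2*sin(d))*(-d^2*sin(d) + 3*d^2 - d*sin(d) + 2*d*cos(d) + 2*d + 12*sin(d) + cos(d) - 12) + (2*cos(d) + 1)*(d^3 + d^2*cos(d) + d^2 + d*cos(d) - 12*d - 12*cos(d)))/((d - 3)^2*(d + 4)^2*(d + cos(d))^2)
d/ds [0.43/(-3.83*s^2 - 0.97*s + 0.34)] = (3.2938*s + 0.4171)/(3.83*s^2 + 0.97*s - 0.34)^2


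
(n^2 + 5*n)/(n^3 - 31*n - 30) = n/(n^2 - 5*n - 6)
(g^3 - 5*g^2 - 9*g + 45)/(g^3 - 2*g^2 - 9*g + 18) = (g - 5)/(g - 2)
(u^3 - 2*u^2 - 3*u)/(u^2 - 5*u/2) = 2*(u^2 - 2*u - 3)/(2*u - 5)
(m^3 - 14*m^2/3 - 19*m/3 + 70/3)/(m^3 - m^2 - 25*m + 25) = (3*m^2 + m - 14)/(3*(m^2 + 4*m - 5))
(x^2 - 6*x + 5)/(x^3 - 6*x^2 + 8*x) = (x^2 - 6*x + 5)/(x*(x^2 - 6*x + 8))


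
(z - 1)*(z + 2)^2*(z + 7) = z^4 + 10*z^3 + 21*z^2 - 4*z - 28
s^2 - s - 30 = (s - 6)*(s + 5)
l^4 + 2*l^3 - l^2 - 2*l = l*(l - 1)*(l + 1)*(l + 2)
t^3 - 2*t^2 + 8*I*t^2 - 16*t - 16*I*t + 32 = (t - 2)*(t + 4*I)^2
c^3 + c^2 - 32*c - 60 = (c - 6)*(c + 2)*(c + 5)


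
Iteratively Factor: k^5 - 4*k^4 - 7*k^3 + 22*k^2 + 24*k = (k + 1)*(k^4 - 5*k^3 - 2*k^2 + 24*k) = (k - 4)*(k + 1)*(k^3 - k^2 - 6*k) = k*(k - 4)*(k + 1)*(k^2 - k - 6) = k*(k - 4)*(k - 3)*(k + 1)*(k + 2)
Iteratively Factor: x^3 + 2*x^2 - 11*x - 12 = (x + 1)*(x^2 + x - 12) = (x - 3)*(x + 1)*(x + 4)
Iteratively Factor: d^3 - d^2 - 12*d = (d + 3)*(d^2 - 4*d) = (d - 4)*(d + 3)*(d)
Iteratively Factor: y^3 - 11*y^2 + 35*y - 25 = (y - 5)*(y^2 - 6*y + 5) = (y - 5)*(y - 1)*(y - 5)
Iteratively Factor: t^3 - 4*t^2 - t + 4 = (t - 1)*(t^2 - 3*t - 4) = (t - 4)*(t - 1)*(t + 1)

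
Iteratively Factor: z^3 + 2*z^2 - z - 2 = (z - 1)*(z^2 + 3*z + 2) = (z - 1)*(z + 1)*(z + 2)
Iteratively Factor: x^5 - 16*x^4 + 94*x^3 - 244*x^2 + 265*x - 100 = (x - 1)*(x^4 - 15*x^3 + 79*x^2 - 165*x + 100) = (x - 4)*(x - 1)*(x^3 - 11*x^2 + 35*x - 25) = (x - 5)*(x - 4)*(x - 1)*(x^2 - 6*x + 5) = (x - 5)*(x - 4)*(x - 1)^2*(x - 5)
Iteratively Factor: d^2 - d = (d)*(d - 1)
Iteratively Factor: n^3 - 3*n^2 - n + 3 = (n + 1)*(n^2 - 4*n + 3) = (n - 3)*(n + 1)*(n - 1)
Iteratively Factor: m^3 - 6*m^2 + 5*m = (m - 5)*(m^2 - m) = (m - 5)*(m - 1)*(m)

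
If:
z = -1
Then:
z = -1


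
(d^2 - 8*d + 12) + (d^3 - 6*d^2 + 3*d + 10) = d^3 - 5*d^2 - 5*d + 22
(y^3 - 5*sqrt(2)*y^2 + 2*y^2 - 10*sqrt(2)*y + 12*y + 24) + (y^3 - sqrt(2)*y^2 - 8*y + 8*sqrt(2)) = 2*y^3 - 6*sqrt(2)*y^2 + 2*y^2 - 10*sqrt(2)*y + 4*y + 8*sqrt(2) + 24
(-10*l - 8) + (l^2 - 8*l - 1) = l^2 - 18*l - 9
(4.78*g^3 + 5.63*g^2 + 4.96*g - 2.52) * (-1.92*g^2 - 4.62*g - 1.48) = -9.1776*g^5 - 32.8932*g^4 - 42.6082*g^3 - 26.4092*g^2 + 4.3016*g + 3.7296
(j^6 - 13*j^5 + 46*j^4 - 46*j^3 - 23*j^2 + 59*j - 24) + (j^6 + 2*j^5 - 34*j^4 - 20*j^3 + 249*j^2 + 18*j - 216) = 2*j^6 - 11*j^5 + 12*j^4 - 66*j^3 + 226*j^2 + 77*j - 240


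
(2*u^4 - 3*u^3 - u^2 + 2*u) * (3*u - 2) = 6*u^5 - 13*u^4 + 3*u^3 + 8*u^2 - 4*u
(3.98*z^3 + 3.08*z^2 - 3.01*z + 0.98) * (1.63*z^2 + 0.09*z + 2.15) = 6.4874*z^5 + 5.3786*z^4 + 3.9279*z^3 + 7.9485*z^2 - 6.3833*z + 2.107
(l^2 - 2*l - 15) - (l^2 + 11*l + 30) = -13*l - 45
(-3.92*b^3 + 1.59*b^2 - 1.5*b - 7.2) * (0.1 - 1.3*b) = 5.096*b^4 - 2.459*b^3 + 2.109*b^2 + 9.21*b - 0.72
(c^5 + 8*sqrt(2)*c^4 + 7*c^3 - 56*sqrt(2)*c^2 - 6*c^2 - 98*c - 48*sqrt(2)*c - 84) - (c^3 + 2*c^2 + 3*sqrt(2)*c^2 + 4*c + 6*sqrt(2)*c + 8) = c^5 + 8*sqrt(2)*c^4 + 6*c^3 - 59*sqrt(2)*c^2 - 8*c^2 - 102*c - 54*sqrt(2)*c - 92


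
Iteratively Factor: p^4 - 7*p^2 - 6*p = (p)*(p^3 - 7*p - 6) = p*(p - 3)*(p^2 + 3*p + 2) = p*(p - 3)*(p + 2)*(p + 1)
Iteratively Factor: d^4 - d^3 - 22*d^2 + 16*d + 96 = (d + 2)*(d^3 - 3*d^2 - 16*d + 48) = (d - 4)*(d + 2)*(d^2 + d - 12) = (d - 4)*(d + 2)*(d + 4)*(d - 3)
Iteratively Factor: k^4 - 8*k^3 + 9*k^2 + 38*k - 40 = (k - 1)*(k^3 - 7*k^2 + 2*k + 40) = (k - 1)*(k + 2)*(k^2 - 9*k + 20) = (k - 4)*(k - 1)*(k + 2)*(k - 5)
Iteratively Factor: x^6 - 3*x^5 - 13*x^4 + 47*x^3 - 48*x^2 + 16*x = (x + 4)*(x^5 - 7*x^4 + 15*x^3 - 13*x^2 + 4*x) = (x - 1)*(x + 4)*(x^4 - 6*x^3 + 9*x^2 - 4*x) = (x - 1)^2*(x + 4)*(x^3 - 5*x^2 + 4*x) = (x - 1)^3*(x + 4)*(x^2 - 4*x) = x*(x - 1)^3*(x + 4)*(x - 4)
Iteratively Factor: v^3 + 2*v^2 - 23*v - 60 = (v - 5)*(v^2 + 7*v + 12) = (v - 5)*(v + 4)*(v + 3)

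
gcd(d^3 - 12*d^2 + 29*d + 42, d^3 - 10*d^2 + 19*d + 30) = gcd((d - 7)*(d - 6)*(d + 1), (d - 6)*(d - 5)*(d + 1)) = d^2 - 5*d - 6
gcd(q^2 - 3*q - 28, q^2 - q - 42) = q - 7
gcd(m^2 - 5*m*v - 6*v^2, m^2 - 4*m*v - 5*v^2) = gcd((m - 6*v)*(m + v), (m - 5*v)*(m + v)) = m + v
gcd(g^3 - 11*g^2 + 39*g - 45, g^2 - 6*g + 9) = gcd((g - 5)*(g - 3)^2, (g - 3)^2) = g^2 - 6*g + 9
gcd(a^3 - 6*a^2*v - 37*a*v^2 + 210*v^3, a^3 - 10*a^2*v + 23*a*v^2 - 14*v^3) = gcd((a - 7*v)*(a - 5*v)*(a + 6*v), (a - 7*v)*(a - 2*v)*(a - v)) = -a + 7*v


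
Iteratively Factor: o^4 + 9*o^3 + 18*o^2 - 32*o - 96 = (o + 4)*(o^3 + 5*o^2 - 2*o - 24) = (o + 3)*(o + 4)*(o^2 + 2*o - 8) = (o + 3)*(o + 4)^2*(o - 2)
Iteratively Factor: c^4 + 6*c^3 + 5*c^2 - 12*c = (c - 1)*(c^3 + 7*c^2 + 12*c) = (c - 1)*(c + 4)*(c^2 + 3*c) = (c - 1)*(c + 3)*(c + 4)*(c)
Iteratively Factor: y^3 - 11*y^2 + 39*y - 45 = (y - 3)*(y^2 - 8*y + 15) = (y - 5)*(y - 3)*(y - 3)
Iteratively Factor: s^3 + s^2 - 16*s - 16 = (s + 1)*(s^2 - 16) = (s - 4)*(s + 1)*(s + 4)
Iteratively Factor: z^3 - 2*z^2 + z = (z)*(z^2 - 2*z + 1) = z*(z - 1)*(z - 1)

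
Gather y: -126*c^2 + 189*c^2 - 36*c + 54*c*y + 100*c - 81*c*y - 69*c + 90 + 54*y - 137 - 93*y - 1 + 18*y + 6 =63*c^2 - 5*c + y*(-27*c - 21) - 42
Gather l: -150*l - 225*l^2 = -225*l^2 - 150*l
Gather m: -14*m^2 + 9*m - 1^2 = -14*m^2 + 9*m - 1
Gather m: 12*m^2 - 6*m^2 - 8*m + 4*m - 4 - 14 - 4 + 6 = 6*m^2 - 4*m - 16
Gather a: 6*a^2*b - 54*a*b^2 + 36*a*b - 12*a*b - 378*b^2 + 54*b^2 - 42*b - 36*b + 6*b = 6*a^2*b + a*(-54*b^2 + 24*b) - 324*b^2 - 72*b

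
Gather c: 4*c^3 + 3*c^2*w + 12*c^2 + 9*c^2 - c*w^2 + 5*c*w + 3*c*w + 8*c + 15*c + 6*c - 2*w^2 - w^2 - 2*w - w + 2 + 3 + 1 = 4*c^3 + c^2*(3*w + 21) + c*(-w^2 + 8*w + 29) - 3*w^2 - 3*w + 6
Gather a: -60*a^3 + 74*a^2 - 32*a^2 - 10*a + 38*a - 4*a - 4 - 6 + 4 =-60*a^3 + 42*a^2 + 24*a - 6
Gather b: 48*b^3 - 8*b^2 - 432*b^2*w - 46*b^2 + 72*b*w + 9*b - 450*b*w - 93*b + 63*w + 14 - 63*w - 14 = 48*b^3 + b^2*(-432*w - 54) + b*(-378*w - 84)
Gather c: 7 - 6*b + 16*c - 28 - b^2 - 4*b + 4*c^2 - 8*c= -b^2 - 10*b + 4*c^2 + 8*c - 21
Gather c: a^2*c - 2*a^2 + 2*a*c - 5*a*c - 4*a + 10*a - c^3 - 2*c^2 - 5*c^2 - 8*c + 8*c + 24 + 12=-2*a^2 + 6*a - c^3 - 7*c^2 + c*(a^2 - 3*a) + 36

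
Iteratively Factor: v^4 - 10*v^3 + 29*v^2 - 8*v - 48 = (v - 3)*(v^3 - 7*v^2 + 8*v + 16) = (v - 4)*(v - 3)*(v^2 - 3*v - 4) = (v - 4)^2*(v - 3)*(v + 1)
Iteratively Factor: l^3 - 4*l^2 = (l - 4)*(l^2) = l*(l - 4)*(l)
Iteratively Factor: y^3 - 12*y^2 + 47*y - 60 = (y - 4)*(y^2 - 8*y + 15) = (y - 4)*(y - 3)*(y - 5)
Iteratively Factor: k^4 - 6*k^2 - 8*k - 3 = (k + 1)*(k^3 - k^2 - 5*k - 3) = (k + 1)^2*(k^2 - 2*k - 3) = (k - 3)*(k + 1)^2*(k + 1)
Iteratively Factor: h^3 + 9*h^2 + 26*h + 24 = (h + 4)*(h^2 + 5*h + 6) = (h + 2)*(h + 4)*(h + 3)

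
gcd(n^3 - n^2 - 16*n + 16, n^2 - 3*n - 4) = n - 4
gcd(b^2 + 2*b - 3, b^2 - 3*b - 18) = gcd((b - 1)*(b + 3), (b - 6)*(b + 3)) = b + 3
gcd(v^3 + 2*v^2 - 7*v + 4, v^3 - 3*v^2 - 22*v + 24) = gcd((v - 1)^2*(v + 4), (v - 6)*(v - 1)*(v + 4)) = v^2 + 3*v - 4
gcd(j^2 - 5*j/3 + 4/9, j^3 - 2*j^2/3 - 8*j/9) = j - 4/3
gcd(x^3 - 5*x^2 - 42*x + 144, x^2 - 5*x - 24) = x - 8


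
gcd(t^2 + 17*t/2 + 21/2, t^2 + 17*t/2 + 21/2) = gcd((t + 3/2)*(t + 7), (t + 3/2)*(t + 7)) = t^2 + 17*t/2 + 21/2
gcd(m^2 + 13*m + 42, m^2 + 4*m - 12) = m + 6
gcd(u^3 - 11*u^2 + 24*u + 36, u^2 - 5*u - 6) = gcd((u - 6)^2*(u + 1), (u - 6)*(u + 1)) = u^2 - 5*u - 6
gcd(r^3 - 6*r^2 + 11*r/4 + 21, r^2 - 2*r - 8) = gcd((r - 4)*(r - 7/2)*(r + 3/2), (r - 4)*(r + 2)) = r - 4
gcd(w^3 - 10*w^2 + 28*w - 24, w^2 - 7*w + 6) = w - 6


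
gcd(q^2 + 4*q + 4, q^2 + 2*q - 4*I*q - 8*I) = q + 2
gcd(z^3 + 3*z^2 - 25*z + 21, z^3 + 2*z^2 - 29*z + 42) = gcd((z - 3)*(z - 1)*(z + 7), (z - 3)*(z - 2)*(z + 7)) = z^2 + 4*z - 21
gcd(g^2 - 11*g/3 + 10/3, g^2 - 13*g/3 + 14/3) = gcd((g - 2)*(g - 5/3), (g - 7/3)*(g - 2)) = g - 2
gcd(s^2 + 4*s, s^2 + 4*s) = s^2 + 4*s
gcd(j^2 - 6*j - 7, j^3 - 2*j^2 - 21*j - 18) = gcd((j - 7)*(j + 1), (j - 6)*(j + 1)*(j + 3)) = j + 1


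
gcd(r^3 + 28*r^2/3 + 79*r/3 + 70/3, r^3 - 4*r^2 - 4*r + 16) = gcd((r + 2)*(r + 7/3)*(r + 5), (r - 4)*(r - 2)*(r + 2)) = r + 2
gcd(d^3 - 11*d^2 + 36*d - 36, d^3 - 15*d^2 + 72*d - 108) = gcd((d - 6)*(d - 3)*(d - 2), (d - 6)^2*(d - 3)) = d^2 - 9*d + 18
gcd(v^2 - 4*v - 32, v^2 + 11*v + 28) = v + 4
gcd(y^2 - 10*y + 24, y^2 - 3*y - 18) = y - 6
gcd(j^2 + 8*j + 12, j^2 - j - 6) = j + 2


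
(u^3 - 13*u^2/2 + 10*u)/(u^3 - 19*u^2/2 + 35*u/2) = (u - 4)/(u - 7)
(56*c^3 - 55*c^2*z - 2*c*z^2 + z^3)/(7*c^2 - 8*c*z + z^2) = (-56*c^2 - c*z + z^2)/(-7*c + z)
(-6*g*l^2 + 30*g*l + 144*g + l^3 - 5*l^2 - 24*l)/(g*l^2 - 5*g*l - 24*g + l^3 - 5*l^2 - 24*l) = (-6*g + l)/(g + l)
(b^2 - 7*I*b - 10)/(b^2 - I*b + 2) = (b - 5*I)/(b + I)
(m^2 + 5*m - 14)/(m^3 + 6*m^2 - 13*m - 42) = (m - 2)/(m^2 - m - 6)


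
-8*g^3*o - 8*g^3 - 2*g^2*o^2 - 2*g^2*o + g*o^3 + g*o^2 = (-4*g + o)*(2*g + o)*(g*o + g)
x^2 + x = x*(x + 1)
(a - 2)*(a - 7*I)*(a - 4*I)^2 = a^4 - 2*a^3 - 15*I*a^3 - 72*a^2 + 30*I*a^2 + 144*a + 112*I*a - 224*I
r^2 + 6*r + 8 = (r + 2)*(r + 4)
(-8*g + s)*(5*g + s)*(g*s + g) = -40*g^3*s - 40*g^3 - 3*g^2*s^2 - 3*g^2*s + g*s^3 + g*s^2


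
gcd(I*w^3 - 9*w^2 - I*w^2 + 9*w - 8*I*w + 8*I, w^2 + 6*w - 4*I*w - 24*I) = 1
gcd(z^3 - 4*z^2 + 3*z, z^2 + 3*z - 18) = z - 3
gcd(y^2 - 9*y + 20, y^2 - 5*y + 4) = y - 4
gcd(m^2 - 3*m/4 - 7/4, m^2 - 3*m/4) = 1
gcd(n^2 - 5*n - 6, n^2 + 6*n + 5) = n + 1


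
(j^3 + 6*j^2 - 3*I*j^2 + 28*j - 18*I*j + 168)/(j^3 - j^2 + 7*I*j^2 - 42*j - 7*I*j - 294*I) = (j^2 - 3*I*j + 28)/(j^2 + 7*j*(-1 + I) - 49*I)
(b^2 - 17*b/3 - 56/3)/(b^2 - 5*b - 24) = (b + 7/3)/(b + 3)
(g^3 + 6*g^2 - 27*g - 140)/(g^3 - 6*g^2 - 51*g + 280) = (g + 4)/(g - 8)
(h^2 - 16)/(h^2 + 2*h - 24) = (h + 4)/(h + 6)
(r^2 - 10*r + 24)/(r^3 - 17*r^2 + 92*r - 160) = (r - 6)/(r^2 - 13*r + 40)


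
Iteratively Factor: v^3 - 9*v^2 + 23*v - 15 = (v - 1)*(v^2 - 8*v + 15) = (v - 3)*(v - 1)*(v - 5)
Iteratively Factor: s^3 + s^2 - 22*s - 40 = (s - 5)*(s^2 + 6*s + 8) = (s - 5)*(s + 4)*(s + 2)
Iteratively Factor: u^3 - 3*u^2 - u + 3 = (u - 1)*(u^2 - 2*u - 3) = (u - 1)*(u + 1)*(u - 3)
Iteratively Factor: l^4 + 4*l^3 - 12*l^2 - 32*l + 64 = (l - 2)*(l^3 + 6*l^2 - 32) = (l - 2)*(l + 4)*(l^2 + 2*l - 8) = (l - 2)^2*(l + 4)*(l + 4)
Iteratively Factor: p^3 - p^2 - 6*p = (p - 3)*(p^2 + 2*p) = (p - 3)*(p + 2)*(p)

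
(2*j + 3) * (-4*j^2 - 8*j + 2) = -8*j^3 - 28*j^2 - 20*j + 6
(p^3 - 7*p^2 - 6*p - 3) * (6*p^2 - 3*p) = 6*p^5 - 45*p^4 - 15*p^3 + 9*p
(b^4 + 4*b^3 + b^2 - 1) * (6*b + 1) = 6*b^5 + 25*b^4 + 10*b^3 + b^2 - 6*b - 1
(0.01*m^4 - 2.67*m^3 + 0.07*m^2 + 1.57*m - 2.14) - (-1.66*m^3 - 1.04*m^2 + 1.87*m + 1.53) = 0.01*m^4 - 1.01*m^3 + 1.11*m^2 - 0.3*m - 3.67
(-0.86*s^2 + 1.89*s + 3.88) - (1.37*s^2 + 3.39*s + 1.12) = -2.23*s^2 - 1.5*s + 2.76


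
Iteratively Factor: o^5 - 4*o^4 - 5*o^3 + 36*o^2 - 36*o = (o - 2)*(o^4 - 2*o^3 - 9*o^2 + 18*o) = (o - 2)^2*(o^3 - 9*o) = o*(o - 2)^2*(o^2 - 9) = o*(o - 2)^2*(o + 3)*(o - 3)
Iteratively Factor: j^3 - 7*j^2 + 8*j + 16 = (j - 4)*(j^2 - 3*j - 4) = (j - 4)^2*(j + 1)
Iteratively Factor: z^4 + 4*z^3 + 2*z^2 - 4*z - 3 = (z - 1)*(z^3 + 5*z^2 + 7*z + 3) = (z - 1)*(z + 3)*(z^2 + 2*z + 1) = (z - 1)*(z + 1)*(z + 3)*(z + 1)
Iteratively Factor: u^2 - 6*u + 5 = (u - 1)*(u - 5)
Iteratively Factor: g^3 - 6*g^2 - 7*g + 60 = (g + 3)*(g^2 - 9*g + 20) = (g - 5)*(g + 3)*(g - 4)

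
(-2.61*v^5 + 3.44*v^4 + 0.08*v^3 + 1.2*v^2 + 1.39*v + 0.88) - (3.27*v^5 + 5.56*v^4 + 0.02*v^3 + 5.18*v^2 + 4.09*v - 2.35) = -5.88*v^5 - 2.12*v^4 + 0.06*v^3 - 3.98*v^2 - 2.7*v + 3.23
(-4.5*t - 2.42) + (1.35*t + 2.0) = -3.15*t - 0.42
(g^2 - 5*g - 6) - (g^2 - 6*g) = g - 6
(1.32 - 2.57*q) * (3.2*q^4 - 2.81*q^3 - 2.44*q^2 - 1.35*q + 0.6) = -8.224*q^5 + 11.4457*q^4 + 2.5616*q^3 + 0.2487*q^2 - 3.324*q + 0.792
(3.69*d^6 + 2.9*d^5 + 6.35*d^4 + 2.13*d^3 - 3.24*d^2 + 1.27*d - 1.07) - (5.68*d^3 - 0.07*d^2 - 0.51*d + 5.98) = 3.69*d^6 + 2.9*d^5 + 6.35*d^4 - 3.55*d^3 - 3.17*d^2 + 1.78*d - 7.05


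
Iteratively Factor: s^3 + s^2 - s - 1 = (s + 1)*(s^2 - 1) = (s + 1)^2*(s - 1)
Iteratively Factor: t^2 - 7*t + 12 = (t - 3)*(t - 4)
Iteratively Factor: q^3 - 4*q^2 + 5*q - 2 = (q - 1)*(q^2 - 3*q + 2) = (q - 2)*(q - 1)*(q - 1)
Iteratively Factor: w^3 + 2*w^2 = (w)*(w^2 + 2*w) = w^2*(w + 2)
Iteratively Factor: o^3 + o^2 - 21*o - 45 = (o - 5)*(o^2 + 6*o + 9) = (o - 5)*(o + 3)*(o + 3)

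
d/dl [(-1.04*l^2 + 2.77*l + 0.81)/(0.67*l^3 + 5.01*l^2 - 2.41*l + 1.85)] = (0.6968*l^4 - 3.7118*l^3 - 12.9994*l^2 - 11.9642*l + 7.0766)/(0.4489*l^6 + 6.7134*l^5 + 21.8707*l^4 - 21.6692*l^3 + 24.3451*l^2 - 8.917*l + 3.4225)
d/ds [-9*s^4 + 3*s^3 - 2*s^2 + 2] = s*(-36*s^2 + 9*s - 4)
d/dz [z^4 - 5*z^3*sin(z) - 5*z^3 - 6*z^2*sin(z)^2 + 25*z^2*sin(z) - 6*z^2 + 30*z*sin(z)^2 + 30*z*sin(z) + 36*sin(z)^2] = -5*z^3*cos(z) + 4*z^3 - 15*z^2*sin(z) - 6*z^2*sin(2*z) + 25*z^2*cos(z) - 15*z^2 - 12*z*sin(z)^2 + 50*z*sin(z) + 30*z*sin(2*z) + 30*z*cos(z) - 12*z + 30*sin(z)^2 + 30*sin(z) + 36*sin(2*z)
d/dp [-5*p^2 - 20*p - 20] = -10*p - 20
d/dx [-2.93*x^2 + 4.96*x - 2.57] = 4.96 - 5.86*x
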